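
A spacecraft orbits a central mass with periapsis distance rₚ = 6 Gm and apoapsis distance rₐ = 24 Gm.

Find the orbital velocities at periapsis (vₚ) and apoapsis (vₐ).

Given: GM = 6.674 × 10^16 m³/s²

Convert to SI: rₚ = 6 Gm = 6e+09 m; rₐ = 24 Gm = 2.4e+10 m.
Use the vis-viva equation v² = GM(2/r − 1/a) with a = (rₚ + rₐ)/2 = (6e+09 + 2.4e+10)/2 = 1.5e+10 m.
vₚ = √(GM · (2/rₚ − 1/a)) = √(6.674e+16 · (2/6e+09 − 1/1.5e+10)) m/s ≈ 4219 m/s = 4.219 km/s.
vₐ = √(GM · (2/rₐ − 1/a)) = √(6.674e+16 · (2/2.4e+10 − 1/1.5e+10)) m/s ≈ 1055 m/s = 1.055 km/s.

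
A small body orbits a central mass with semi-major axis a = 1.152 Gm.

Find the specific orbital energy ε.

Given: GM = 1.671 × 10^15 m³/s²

Convert to SI: a = 1.152 Gm = 1.152e+09 m.
ε = −GM / (2a).
ε = −1.671e+15 / (2 · 1.152e+09) J/kg ≈ -7.253e+05 J/kg = -725.3 kJ/kg.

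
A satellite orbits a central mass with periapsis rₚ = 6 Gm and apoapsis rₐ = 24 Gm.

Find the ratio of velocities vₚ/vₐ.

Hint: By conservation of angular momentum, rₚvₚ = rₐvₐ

Convert to SI: rₚ = 6 Gm = 6e+09 m; rₐ = 24 Gm = 2.4e+10 m.
Conservation of angular momentum gives rₚvₚ = rₐvₐ, so vₚ/vₐ = rₐ/rₚ.
vₚ/vₐ = 2.4e+10 / 6e+09 ≈ 4.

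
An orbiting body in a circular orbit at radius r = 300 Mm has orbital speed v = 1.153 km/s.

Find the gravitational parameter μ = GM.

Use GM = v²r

Convert to SI: r = 300 Mm = 3e+08 m; v = 1.153 km/s = 1153 m/s.
For a circular orbit v² = GM/r, so GM = v² · r.
GM = (1153)² · 3e+08 m³/s² ≈ 3.988e+14 m³/s² = 3.988 × 10^14 m³/s².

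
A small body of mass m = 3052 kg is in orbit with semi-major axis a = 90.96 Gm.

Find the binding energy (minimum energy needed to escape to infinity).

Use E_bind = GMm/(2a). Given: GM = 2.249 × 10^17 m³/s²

Convert to SI: a = 90.96 Gm = 9.096e+10 m.
Total orbital energy is E = −GMm/(2a); binding energy is E_bind = −E = GMm/(2a).
E_bind = 2.249e+17 · 3052 / (2 · 9.096e+10) J ≈ 3.773e+09 J = 3.773 GJ.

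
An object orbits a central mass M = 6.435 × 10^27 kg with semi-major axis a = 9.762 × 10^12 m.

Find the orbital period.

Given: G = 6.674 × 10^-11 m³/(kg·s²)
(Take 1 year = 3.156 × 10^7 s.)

GM = G · M = 6.674e-11 · 6.435e+27 = 4.29472e+17 m³/s².
Kepler's third law: T = 2π √(a³ / GM).
Substituting a = 9.762e+12 m and GM = 4.29472e+17 m³/s²:
T = 2π √((9.762e+12)³ / 4.29472e+17) s
T ≈ 2.924e+11 s = 9266 years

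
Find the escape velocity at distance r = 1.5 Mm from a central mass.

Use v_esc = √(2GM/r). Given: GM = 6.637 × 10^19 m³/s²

Convert to SI: r = 1.5 Mm = 1.5e+06 m.
Escape velocity comes from setting total energy to zero: ½v² − GM/r = 0 ⇒ v_esc = √(2GM / r).
v_esc = √(2 · 6.637e+19 / 1.5e+06) m/s ≈ 9.407e+06 m/s = 9407 km/s.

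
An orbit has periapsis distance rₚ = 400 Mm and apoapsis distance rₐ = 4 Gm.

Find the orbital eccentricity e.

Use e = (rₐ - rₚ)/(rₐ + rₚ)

Convert to SI: rₚ = 400 Mm = 4e+08 m; rₐ = 4 Gm = 4e+09 m.
e = (rₐ − rₚ) / (rₐ + rₚ).
e = (4e+09 − 4e+08) / (4e+09 + 4e+08) = 3.6e+09 / 4.4e+09 ≈ 0.8182.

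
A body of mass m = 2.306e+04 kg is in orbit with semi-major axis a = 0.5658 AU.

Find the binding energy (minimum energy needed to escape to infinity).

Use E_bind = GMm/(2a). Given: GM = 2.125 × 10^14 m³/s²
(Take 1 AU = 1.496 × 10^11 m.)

Convert to SI: a = 0.5658 AU = 8.46437e+10 m.
Total orbital energy is E = −GMm/(2a); binding energy is E_bind = −E = GMm/(2a).
E_bind = 2.125e+14 · 2.306e+04 / (2 · 8.46437e+10) J ≈ 2.895e+07 J = 28.95 MJ.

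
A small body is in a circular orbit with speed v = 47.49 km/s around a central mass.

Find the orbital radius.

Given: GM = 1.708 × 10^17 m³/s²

Convert to SI: v = 47.49 km/s = 47490 m/s.
For a circular orbit, v² = GM / r, so r = GM / v².
r = 1.708e+17 / (47490)² m ≈ 7.573e+07 m = 7.573 × 10^7 m.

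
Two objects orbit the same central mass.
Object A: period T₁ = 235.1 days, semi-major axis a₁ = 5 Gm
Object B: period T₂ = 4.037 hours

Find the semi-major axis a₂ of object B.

Convert to SI: T₁ = 235.1 days = 2.03126e+07 s; a₁ = 5 Gm = 5e+09 m; T₂ = 4.037 hours = 14533.2 s.
Kepler's third law: (T₁/T₂)² = (a₁/a₂)³ ⇒ a₂ = a₁ · (T₂/T₁)^(2/3).
T₂/T₁ = 14533.2 / 2.03126e+07 = 0.000715476.
a₂ = 5e+09 · (0.000715476)^(2/3) m ≈ 4e+07 m = 40 Mm.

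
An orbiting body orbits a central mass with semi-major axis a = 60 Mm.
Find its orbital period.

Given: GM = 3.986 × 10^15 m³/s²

Convert to SI: a = 60 Mm = 6e+07 m.
Kepler's third law: T = 2π √(a³ / GM).
Substituting a = 6e+07 m and GM = 3.986e+15 m³/s²:
T = 2π √((6e+07)³ / 3.986e+15) s
T ≈ 4.625e+04 s = 12.85 hours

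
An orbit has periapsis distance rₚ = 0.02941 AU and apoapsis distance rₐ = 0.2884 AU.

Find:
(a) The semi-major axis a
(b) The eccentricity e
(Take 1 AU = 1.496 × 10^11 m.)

Convert to SI: rₚ = 0.02941 AU = 4.39974e+09 m; rₐ = 0.2884 AU = 4.31446e+10 m.
(a) a = (rₚ + rₐ) / 2 = (4.39974e+09 + 4.31446e+10) / 2 ≈ 2.377e+10 m = 0.1589 AU.
(b) e = (rₐ − rₚ) / (rₐ + rₚ) = (4.31446e+10 − 4.39974e+09) / (4.31446e+10 + 4.39974e+09) ≈ 0.8149.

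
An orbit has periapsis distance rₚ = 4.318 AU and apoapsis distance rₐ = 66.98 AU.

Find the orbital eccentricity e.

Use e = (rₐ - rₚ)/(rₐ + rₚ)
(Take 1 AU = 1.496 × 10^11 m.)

Convert to SI: rₚ = 4.318 AU = 6.45973e+11 m; rₐ = 66.98 AU = 1.00202e+13 m.
e = (rₐ − rₚ) / (rₐ + rₚ).
e = (1.00202e+13 − 6.45973e+11) / (1.00202e+13 + 6.45973e+11) = 9.37424e+12 / 1.06662e+13 ≈ 0.8789.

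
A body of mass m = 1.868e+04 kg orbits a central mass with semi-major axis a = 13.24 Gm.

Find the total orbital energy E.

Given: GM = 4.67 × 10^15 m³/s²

Convert to SI: a = 13.24 Gm = 1.324e+10 m.
E = −GMm / (2a).
E = −4.67e+15 · 1.868e+04 / (2 · 1.324e+10) J ≈ -3.294e+09 J = -3.294 GJ.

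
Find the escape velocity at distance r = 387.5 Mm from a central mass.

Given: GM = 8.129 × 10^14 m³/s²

Convert to SI: r = 387.5 Mm = 3.875e+08 m.
Escape velocity comes from setting total energy to zero: ½v² − GM/r = 0 ⇒ v_esc = √(2GM / r).
v_esc = √(2 · 8.129e+14 / 3.875e+08) m/s ≈ 2048 m/s = 2.048 km/s.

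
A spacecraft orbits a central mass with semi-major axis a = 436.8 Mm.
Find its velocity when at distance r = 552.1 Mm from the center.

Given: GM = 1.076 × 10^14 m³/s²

Convert to SI: a = 436.8 Mm = 4.368e+08 m; r = 552.1 Mm = 5.521e+08 m.
Vis-viva: v = √(GM · (2/r − 1/a)).
2/r − 1/a = 2/5.521e+08 − 1/4.368e+08 = 1.33315e-09 m⁻¹.
v = √(1.076e+14 · 1.33315e-09) m/s ≈ 378.7 m/s = 378.7 m/s.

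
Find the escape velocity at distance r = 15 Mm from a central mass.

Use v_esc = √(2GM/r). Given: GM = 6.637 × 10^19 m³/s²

Convert to SI: r = 15 Mm = 1.5e+07 m.
Escape velocity comes from setting total energy to zero: ½v² − GM/r = 0 ⇒ v_esc = √(2GM / r).
v_esc = √(2 · 6.637e+19 / 1.5e+07) m/s ≈ 2.975e+06 m/s = 2975 km/s.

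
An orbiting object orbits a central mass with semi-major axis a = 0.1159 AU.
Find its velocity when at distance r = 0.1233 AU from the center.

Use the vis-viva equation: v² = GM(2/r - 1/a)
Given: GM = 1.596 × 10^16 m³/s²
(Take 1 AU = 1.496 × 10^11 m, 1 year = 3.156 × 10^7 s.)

Convert to SI: a = 0.1159 AU = 1.73386e+10 m; r = 0.1233 AU = 1.84457e+10 m.
Vis-viva: v = √(GM · (2/r − 1/a)).
2/r − 1/a = 2/1.84457e+10 − 1/1.73386e+10 = 5.07518e-11 m⁻¹.
v = √(1.596e+16 · 5.07518e-11) m/s ≈ 900 m/s = 0.1899 AU/year.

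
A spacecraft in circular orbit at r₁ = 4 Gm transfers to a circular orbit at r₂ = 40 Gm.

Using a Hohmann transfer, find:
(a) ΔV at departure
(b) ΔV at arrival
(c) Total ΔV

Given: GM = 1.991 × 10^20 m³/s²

Convert to SI: r₁ = 4 Gm = 4e+09 m; r₂ = 40 Gm = 4e+10 m.
Transfer semi-major axis: a_t = (r₁ + r₂)/2 = (4e+09 + 4e+10)/2 = 2.2e+10 m.
Circular speeds: v₁ = √(GM/r₁) = 223103 m/s, v₂ = √(GM/r₂) = 70551.4 m/s.
Transfer speeds (vis-viva v² = GM(2/r − 1/a_t)): v₁ᵗ = 300832 m/s, v₂ᵗ = 30083.2 m/s.
(a) ΔV₁ = |v₁ᵗ − v₁| ≈ 7.773e+04 m/s = 77.73 km/s.
(b) ΔV₂ = |v₂ − v₂ᵗ| ≈ 4.047e+04 m/s = 40.47 km/s.
(c) ΔV_total = ΔV₁ + ΔV₂ ≈ 1.182e+05 m/s = 118.2 km/s.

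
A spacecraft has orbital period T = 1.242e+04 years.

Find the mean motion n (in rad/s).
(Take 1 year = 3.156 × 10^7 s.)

Convert to SI: T = 1.242e+04 years = 3.91975e+11 s.
n = 2π / T.
n = 2π / 3.91975e+11 s ≈ 1.603e-11 rad/s.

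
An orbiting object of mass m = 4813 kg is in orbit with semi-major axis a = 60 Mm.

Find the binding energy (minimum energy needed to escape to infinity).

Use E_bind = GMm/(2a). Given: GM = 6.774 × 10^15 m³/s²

Convert to SI: a = 60 Mm = 6e+07 m.
Total orbital energy is E = −GMm/(2a); binding energy is E_bind = −E = GMm/(2a).
E_bind = 6.774e+15 · 4813 / (2 · 6e+07) J ≈ 2.717e+11 J = 271.7 GJ.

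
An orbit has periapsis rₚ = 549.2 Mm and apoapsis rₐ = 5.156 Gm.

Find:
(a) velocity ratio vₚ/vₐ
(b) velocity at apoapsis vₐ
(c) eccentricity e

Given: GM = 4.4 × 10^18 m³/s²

Convert to SI: rₚ = 549.2 Mm = 5.492e+08 m; rₐ = 5.156 Gm = 5.156e+09 m.
(a) Conservation of angular momentum (rₚvₚ = rₐvₐ) gives vₚ/vₐ = rₐ/rₚ = 5.156e+09/5.492e+08 ≈ 9.388
(b) With a = (rₚ + rₐ)/2 = 2.8526e+09 m, vₐ = √(GM (2/rₐ − 1/a)) = √(4.4e+18 · (2/5.156e+09 − 1/2.8526e+09)) m/s ≈ 1.282e+04 m/s
(c) e = (rₐ − rₚ)/(rₐ + rₚ) = (5.156e+09 − 5.492e+08)/(5.156e+09 + 5.492e+08) ≈ 0.8075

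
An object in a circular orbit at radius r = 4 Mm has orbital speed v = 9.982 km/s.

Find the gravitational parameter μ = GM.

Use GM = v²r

Convert to SI: r = 4 Mm = 4e+06 m; v = 9.982 km/s = 9982 m/s.
For a circular orbit v² = GM/r, so GM = v² · r.
GM = (9982)² · 4e+06 m³/s² ≈ 3.986e+14 m³/s² = 3.986 × 10^14 m³/s².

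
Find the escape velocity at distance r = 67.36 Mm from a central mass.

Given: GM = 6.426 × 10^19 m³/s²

Convert to SI: r = 67.36 Mm = 6.736e+07 m.
Escape velocity comes from setting total energy to zero: ½v² − GM/r = 0 ⇒ v_esc = √(2GM / r).
v_esc = √(2 · 6.426e+19 / 6.736e+07) m/s ≈ 1.381e+06 m/s = 1381 km/s.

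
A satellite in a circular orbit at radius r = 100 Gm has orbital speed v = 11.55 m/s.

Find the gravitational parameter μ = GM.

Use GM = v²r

Convert to SI: r = 100 Gm = 1e+11 m.
For a circular orbit v² = GM/r, so GM = v² · r.
GM = (11.55)² · 1e+11 m³/s² ≈ 1.334e+13 m³/s² = 1.334 × 10^13 m³/s².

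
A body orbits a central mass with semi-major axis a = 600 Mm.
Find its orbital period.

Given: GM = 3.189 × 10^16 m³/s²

Convert to SI: a = 600 Mm = 6e+08 m.
Kepler's third law: T = 2π √(a³ / GM).
Substituting a = 6e+08 m and GM = 3.189e+16 m³/s²:
T = 2π √((6e+08)³ / 3.189e+16) s
T ≈ 5.171e+05 s = 5.985 days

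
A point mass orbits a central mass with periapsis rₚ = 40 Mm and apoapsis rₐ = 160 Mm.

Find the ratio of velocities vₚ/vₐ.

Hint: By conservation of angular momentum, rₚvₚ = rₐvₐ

Convert to SI: rₚ = 40 Mm = 4e+07 m; rₐ = 160 Mm = 1.6e+08 m.
Conservation of angular momentum gives rₚvₚ = rₐvₐ, so vₚ/vₐ = rₐ/rₚ.
vₚ/vₐ = 1.6e+08 / 4e+07 ≈ 4.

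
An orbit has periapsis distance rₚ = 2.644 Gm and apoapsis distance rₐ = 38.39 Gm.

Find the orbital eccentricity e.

Convert to SI: rₚ = 2.644 Gm = 2.644e+09 m; rₐ = 38.39 Gm = 3.839e+10 m.
e = (rₐ − rₚ) / (rₐ + rₚ).
e = (3.839e+10 − 2.644e+09) / (3.839e+10 + 2.644e+09) = 3.5746e+10 / 4.1034e+10 ≈ 0.8711.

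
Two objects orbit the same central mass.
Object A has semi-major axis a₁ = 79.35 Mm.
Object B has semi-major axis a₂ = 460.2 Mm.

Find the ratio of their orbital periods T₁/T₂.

Convert to SI: a₁ = 79.35 Mm = 7.935e+07 m; a₂ = 460.2 Mm = 4.602e+08 m.
From Kepler's third law, (T₁/T₂)² = (a₁/a₂)³, so T₁/T₂ = (a₁/a₂)^(3/2).
a₁/a₂ = 7.935e+07 / 4.602e+08 = 0.172425.
T₁/T₂ = (0.172425)^(3/2) ≈ 0.0716.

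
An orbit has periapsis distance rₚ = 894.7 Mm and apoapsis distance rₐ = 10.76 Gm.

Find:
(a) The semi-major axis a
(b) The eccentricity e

Convert to SI: rₚ = 894.7 Mm = 8.947e+08 m; rₐ = 10.76 Gm = 1.076e+10 m.
(a) a = (rₚ + rₐ) / 2 = (8.947e+08 + 1.076e+10) / 2 ≈ 5.827e+09 m = 5.827 Gm.
(b) e = (rₐ − rₚ) / (rₐ + rₚ) = (1.076e+10 − 8.947e+08) / (1.076e+10 + 8.947e+08) ≈ 0.8465.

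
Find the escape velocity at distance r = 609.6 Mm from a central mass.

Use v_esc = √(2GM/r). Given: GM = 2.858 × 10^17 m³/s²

Convert to SI: r = 609.6 Mm = 6.096e+08 m.
Escape velocity comes from setting total energy to zero: ½v² − GM/r = 0 ⇒ v_esc = √(2GM / r).
v_esc = √(2 · 2.858e+17 / 6.096e+08) m/s ≈ 3.062e+04 m/s = 30.62 km/s.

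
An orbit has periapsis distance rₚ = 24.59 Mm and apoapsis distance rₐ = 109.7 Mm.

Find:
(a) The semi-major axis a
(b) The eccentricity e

Convert to SI: rₚ = 24.59 Mm = 2.459e+07 m; rₐ = 109.7 Mm = 1.097e+08 m.
(a) a = (rₚ + rₐ) / 2 = (2.459e+07 + 1.097e+08) / 2 ≈ 6.714e+07 m = 67.14 Mm.
(b) e = (rₐ − rₚ) / (rₐ + rₚ) = (1.097e+08 − 2.459e+07) / (1.097e+08 + 2.459e+07) ≈ 0.6338.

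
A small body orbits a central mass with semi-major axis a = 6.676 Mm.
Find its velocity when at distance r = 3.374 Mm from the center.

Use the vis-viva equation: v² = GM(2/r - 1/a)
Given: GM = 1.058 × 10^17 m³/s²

Convert to SI: a = 6.676 Mm = 6.676e+06 m; r = 3.374 Mm = 3.374e+06 m.
Vis-viva: v = √(GM · (2/r − 1/a)).
2/r − 1/a = 2/3.374e+06 − 1/6.676e+06 = 4.42978e-07 m⁻¹.
v = √(1.058e+17 · 4.42978e-07) m/s ≈ 2.165e+05 m/s = 216.5 km/s.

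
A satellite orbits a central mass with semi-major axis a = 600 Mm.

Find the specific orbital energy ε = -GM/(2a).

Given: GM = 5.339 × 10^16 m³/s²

Convert to SI: a = 600 Mm = 6e+08 m.
ε = −GM / (2a).
ε = −5.339e+16 / (2 · 6e+08) J/kg ≈ -4.449e+07 J/kg = -44.49 MJ/kg.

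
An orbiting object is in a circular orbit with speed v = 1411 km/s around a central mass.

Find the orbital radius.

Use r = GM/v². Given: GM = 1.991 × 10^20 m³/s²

Convert to SI: v = 1411 km/s = 1.411e+06 m/s.
For a circular orbit, v² = GM / r, so r = GM / v².
r = 1.991e+20 / (1.411e+06)² m ≈ 1e+08 m = 100 Mm.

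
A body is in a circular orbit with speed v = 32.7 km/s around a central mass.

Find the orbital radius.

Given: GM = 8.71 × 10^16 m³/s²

Convert to SI: v = 32.7 km/s = 32700 m/s.
For a circular orbit, v² = GM / r, so r = GM / v².
r = 8.71e+16 / (32700)² m ≈ 8.146e+07 m = 8.146 × 10^7 m.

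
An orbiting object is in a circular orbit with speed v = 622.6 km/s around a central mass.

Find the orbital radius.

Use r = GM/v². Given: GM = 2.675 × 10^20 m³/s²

Convert to SI: v = 622.6 km/s = 622600 m/s.
For a circular orbit, v² = GM / r, so r = GM / v².
r = 2.675e+20 / (622600)² m ≈ 6.901e+08 m = 690.1 Mm.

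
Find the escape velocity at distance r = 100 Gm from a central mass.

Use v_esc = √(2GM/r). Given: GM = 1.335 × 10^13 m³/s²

Convert to SI: r = 100 Gm = 1e+11 m.
Escape velocity comes from setting total energy to zero: ½v² − GM/r = 0 ⇒ v_esc = √(2GM / r).
v_esc = √(2 · 1.335e+13 / 1e+11) m/s ≈ 16.34 m/s = 16.34 m/s.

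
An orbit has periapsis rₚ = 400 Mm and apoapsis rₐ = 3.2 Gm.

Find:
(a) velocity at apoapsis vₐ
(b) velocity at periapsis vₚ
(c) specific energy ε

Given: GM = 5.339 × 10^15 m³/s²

Convert to SI: rₚ = 400 Mm = 4e+08 m; rₐ = 3.2 Gm = 3.2e+09 m.
(a) With a = (rₚ + rₐ)/2 = 1.8e+09 m, vₐ = √(GM (2/rₐ − 1/a)) = √(5.339e+15 · (2/3.2e+09 − 1/1.8e+09)) m/s ≈ 608.9 m/s
(b) With a = (rₚ + rₐ)/2 = 1.8e+09 m, vₚ = √(GM (2/rₚ − 1/a)) = √(5.339e+15 · (2/4e+08 − 1/1.8e+09)) m/s ≈ 4871 m/s
(c) With a = (rₚ + rₐ)/2 = 1.8e+09 m, ε = −GM/(2a) = −5.339e+15/(2 · 1.8e+09) J/kg ≈ -1.483e+06 J/kg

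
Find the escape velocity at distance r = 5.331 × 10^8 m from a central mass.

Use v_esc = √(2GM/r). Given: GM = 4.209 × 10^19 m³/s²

Escape velocity comes from setting total energy to zero: ½v² − GM/r = 0 ⇒ v_esc = √(2GM / r).
v_esc = √(2 · 4.209e+19 / 5.331e+08) m/s ≈ 3.974e+05 m/s = 397.4 km/s.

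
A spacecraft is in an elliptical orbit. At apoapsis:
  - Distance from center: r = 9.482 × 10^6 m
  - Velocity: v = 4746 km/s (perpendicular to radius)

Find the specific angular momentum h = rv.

Convert to SI: v = 4746 km/s = 4.746e+06 m/s.
With v perpendicular to r, h = r · v.
h = 9.482e+06 · 4.746e+06 m²/s ≈ 4.5e+13 m²/s.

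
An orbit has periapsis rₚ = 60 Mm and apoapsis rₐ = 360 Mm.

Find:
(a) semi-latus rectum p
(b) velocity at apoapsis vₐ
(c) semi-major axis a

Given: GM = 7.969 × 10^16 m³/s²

Convert to SI: rₚ = 60 Mm = 6e+07 m; rₐ = 360 Mm = 3.6e+08 m.
(a) From a = (rₚ + rₐ)/2 = 2.1e+08 m and e = (rₐ − rₚ)/(rₐ + rₚ) = 0.714286, p = a(1 − e²) = 2.1e+08 · (1 − (0.714286)²) ≈ 1.029e+08 m
(b) With a = (rₚ + rₐ)/2 = 2.1e+08 m, vₐ = √(GM (2/rₐ − 1/a)) = √(7.969e+16 · (2/3.6e+08 − 1/2.1e+08)) m/s ≈ 7953 m/s
(c) a = (rₚ + rₐ)/2 = (6e+07 + 3.6e+08)/2 ≈ 2.1e+08 m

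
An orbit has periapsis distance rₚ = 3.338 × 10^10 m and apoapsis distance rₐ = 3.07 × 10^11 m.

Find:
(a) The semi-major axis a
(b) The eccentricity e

(a) a = (rₚ + rₐ) / 2 = (3.338e+10 + 3.07e+11) / 2 ≈ 1.702e+11 m = 1.702 × 10^11 m.
(b) e = (rₐ − rₚ) / (rₐ + rₚ) = (3.07e+11 − 3.338e+10) / (3.07e+11 + 3.338e+10) ≈ 0.8039.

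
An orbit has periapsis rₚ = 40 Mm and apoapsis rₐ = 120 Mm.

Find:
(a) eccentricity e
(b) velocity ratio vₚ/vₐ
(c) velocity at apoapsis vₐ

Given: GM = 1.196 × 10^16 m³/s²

Convert to SI: rₚ = 40 Mm = 4e+07 m; rₐ = 120 Mm = 1.2e+08 m.
(a) e = (rₐ − rₚ)/(rₐ + rₚ) = (1.2e+08 − 4e+07)/(1.2e+08 + 4e+07) ≈ 0.5
(b) Conservation of angular momentum (rₚvₚ = rₐvₐ) gives vₚ/vₐ = rₐ/rₚ = 1.2e+08/4e+07 ≈ 3
(c) With a = (rₚ + rₐ)/2 = 8e+07 m, vₐ = √(GM (2/rₐ − 1/a)) = √(1.196e+16 · (2/1.2e+08 − 1/8e+07)) m/s ≈ 7059 m/s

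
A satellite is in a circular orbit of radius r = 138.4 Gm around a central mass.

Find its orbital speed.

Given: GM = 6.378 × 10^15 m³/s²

Convert to SI: r = 138.4 Gm = 1.384e+11 m.
For a circular orbit, gravity supplies the centripetal force, so v = √(GM / r).
v = √(6.378e+15 / 1.384e+11) m/s ≈ 214.7 m/s = 214.7 m/s.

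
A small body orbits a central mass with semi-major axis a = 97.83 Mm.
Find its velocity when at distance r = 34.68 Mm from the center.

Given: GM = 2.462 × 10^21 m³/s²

Convert to SI: a = 97.83 Mm = 9.783e+07 m; r = 34.68 Mm = 3.468e+07 m.
Vis-viva: v = √(GM · (2/r − 1/a)).
2/r − 1/a = 2/3.468e+07 − 1/9.783e+07 = 4.74483e-08 m⁻¹.
v = √(2.462e+21 · 4.74483e-08) m/s ≈ 1.081e+07 m/s = 1.081e+04 km/s.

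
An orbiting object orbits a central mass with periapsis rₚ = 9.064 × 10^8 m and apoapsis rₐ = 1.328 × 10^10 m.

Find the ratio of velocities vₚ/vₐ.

Conservation of angular momentum gives rₚvₚ = rₐvₐ, so vₚ/vₐ = rₐ/rₚ.
vₚ/vₐ = 1.328e+10 / 9.064e+08 ≈ 14.65.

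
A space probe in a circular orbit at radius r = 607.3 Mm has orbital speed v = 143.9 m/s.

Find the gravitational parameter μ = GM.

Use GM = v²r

Convert to SI: r = 607.3 Mm = 6.073e+08 m.
For a circular orbit v² = GM/r, so GM = v² · r.
GM = (143.9)² · 6.073e+08 m³/s² ≈ 1.258e+13 m³/s² = 1.258 × 10^13 m³/s².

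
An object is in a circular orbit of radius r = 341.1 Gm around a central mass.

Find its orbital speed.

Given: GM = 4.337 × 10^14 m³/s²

Convert to SI: r = 341.1 Gm = 3.411e+11 m.
For a circular orbit, gravity supplies the centripetal force, so v = √(GM / r).
v = √(4.337e+14 / 3.411e+11) m/s ≈ 35.66 m/s = 35.66 m/s.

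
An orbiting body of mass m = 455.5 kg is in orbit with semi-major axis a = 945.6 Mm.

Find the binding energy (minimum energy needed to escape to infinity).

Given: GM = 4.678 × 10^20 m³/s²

Convert to SI: a = 945.6 Mm = 9.456e+08 m.
Total orbital energy is E = −GMm/(2a); binding energy is E_bind = −E = GMm/(2a).
E_bind = 4.678e+20 · 455.5 / (2 · 9.456e+08) J ≈ 1.127e+14 J = 112.7 TJ.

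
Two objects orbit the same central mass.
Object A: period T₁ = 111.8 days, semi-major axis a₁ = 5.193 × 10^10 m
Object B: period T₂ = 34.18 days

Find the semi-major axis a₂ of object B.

Convert to SI: T₁ = 111.8 days = 9.65952e+06 s; T₂ = 34.18 days = 2.95315e+06 s.
Kepler's third law: (T₁/T₂)² = (a₁/a₂)³ ⇒ a₂ = a₁ · (T₂/T₁)^(2/3).
T₂/T₁ = 2.95315e+06 / 9.65952e+06 = 0.305725.
a₂ = 5.193e+10 · (0.305725)^(2/3) m ≈ 2.357e+10 m = 2.357 × 10^10 m.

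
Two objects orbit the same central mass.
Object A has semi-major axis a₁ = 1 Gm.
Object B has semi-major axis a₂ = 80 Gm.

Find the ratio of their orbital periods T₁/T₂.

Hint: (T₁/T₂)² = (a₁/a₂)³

Convert to SI: a₁ = 1 Gm = 1e+09 m; a₂ = 80 Gm = 8e+10 m.
From Kepler's third law, (T₁/T₂)² = (a₁/a₂)³, so T₁/T₂ = (a₁/a₂)^(3/2).
a₁/a₂ = 1e+09 / 8e+10 = 0.0125.
T₁/T₂ = (0.0125)^(3/2) ≈ 0.001398.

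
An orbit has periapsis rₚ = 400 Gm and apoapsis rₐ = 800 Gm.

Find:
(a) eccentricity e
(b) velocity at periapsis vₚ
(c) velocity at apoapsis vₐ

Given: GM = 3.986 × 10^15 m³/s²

Convert to SI: rₚ = 400 Gm = 4e+11 m; rₐ = 800 Gm = 8e+11 m.
(a) e = (rₐ − rₚ)/(rₐ + rₚ) = (8e+11 − 4e+11)/(8e+11 + 4e+11) ≈ 0.3333
(b) With a = (rₚ + rₐ)/2 = 6e+11 m, vₚ = √(GM (2/rₚ − 1/a)) = √(3.986e+15 · (2/4e+11 − 1/6e+11)) m/s ≈ 115.3 m/s
(c) With a = (rₚ + rₐ)/2 = 6e+11 m, vₐ = √(GM (2/rₐ − 1/a)) = √(3.986e+15 · (2/8e+11 − 1/6e+11)) m/s ≈ 57.63 m/s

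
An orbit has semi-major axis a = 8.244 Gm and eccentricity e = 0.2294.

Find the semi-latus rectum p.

Convert to SI: a = 8.244 Gm = 8.244e+09 m.
p = a (1 − e²).
p = 8.244e+09 · (1 − (0.2294)²) = 8.244e+09 · 0.947376 ≈ 7.81e+09 m = 7.81 Gm.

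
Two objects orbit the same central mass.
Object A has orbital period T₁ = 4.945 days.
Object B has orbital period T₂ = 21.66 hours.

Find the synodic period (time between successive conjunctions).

Convert to SI: T₁ = 4.945 days = 427248 s; T₂ = 21.66 hours = 77976 s.
T_syn = |T₁ · T₂ / (T₁ − T₂)|.
T_syn = |427248 · 77976 / (427248 − 77976)| s ≈ 9.538e+04 s = 1.104 days.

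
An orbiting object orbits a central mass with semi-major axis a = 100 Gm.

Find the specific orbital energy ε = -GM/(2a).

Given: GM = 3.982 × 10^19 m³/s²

Convert to SI: a = 100 Gm = 1e+11 m.
ε = −GM / (2a).
ε = −3.982e+19 / (2 · 1e+11) J/kg ≈ -1.991e+08 J/kg = -199.1 MJ/kg.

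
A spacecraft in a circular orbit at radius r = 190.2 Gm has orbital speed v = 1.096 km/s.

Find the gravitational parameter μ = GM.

Convert to SI: r = 190.2 Gm = 1.902e+11 m; v = 1.096 km/s = 1096 m/s.
For a circular orbit v² = GM/r, so GM = v² · r.
GM = (1096)² · 1.902e+11 m³/s² ≈ 2.285e+17 m³/s² = 2.285 × 10^17 m³/s².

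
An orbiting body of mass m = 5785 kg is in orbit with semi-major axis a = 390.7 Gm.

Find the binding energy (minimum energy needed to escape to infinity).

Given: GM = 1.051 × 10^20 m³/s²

Convert to SI: a = 390.7 Gm = 3.907e+11 m.
Total orbital energy is E = −GMm/(2a); binding energy is E_bind = −E = GMm/(2a).
E_bind = 1.051e+20 · 5785 / (2 · 3.907e+11) J ≈ 7.781e+11 J = 778.1 GJ.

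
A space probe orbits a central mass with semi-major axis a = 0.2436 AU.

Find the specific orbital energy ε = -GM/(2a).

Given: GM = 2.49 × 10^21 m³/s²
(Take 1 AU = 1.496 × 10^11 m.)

Convert to SI: a = 0.2436 AU = 3.64426e+10 m.
ε = −GM / (2a).
ε = −2.49e+21 / (2 · 3.64426e+10) J/kg ≈ -3.416e+10 J/kg = -34.16 GJ/kg.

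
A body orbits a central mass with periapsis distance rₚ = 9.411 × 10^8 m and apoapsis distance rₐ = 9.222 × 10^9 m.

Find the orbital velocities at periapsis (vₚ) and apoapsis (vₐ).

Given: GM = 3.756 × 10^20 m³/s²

Use the vis-viva equation v² = GM(2/r − 1/a) with a = (rₚ + rₐ)/2 = (9.411e+08 + 9.222e+09)/2 = 5.08155e+09 m.
vₚ = √(GM · (2/rₚ − 1/a)) = √(3.756e+20 · (2/9.411e+08 − 1/5.08155e+09)) m/s ≈ 8.511e+05 m/s = 851.1 km/s.
vₐ = √(GM · (2/rₐ − 1/a)) = √(3.756e+20 · (2/9.222e+09 − 1/5.08155e+09)) m/s ≈ 8.685e+04 m/s = 86.85 km/s.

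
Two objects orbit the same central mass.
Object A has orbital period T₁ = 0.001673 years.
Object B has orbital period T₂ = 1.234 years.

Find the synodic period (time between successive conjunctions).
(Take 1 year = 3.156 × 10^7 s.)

Convert to SI: T₁ = 0.001673 years = 52799.9 s; T₂ = 1.234 years = 3.8945e+07 s.
T_syn = |T₁ · T₂ / (T₁ − T₂)|.
T_syn = |52799.9 · 3.8945e+07 / (52799.9 − 3.8945e+07)| s ≈ 5.287e+04 s = 0.001675 years.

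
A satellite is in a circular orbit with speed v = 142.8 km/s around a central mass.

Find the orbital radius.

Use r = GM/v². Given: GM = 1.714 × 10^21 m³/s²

Convert to SI: v = 142.8 km/s = 142800 m/s.
For a circular orbit, v² = GM / r, so r = GM / v².
r = 1.714e+21 / (142800)² m ≈ 8.405e+10 m = 84.05 Gm.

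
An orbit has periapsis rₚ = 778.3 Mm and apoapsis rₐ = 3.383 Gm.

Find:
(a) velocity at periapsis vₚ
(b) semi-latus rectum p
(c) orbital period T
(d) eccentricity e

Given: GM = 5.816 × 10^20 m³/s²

Convert to SI: rₚ = 778.3 Mm = 7.783e+08 m; rₐ = 3.383 Gm = 3.383e+09 m.
(a) With a = (rₚ + rₐ)/2 = 2.08065e+09 m, vₚ = √(GM (2/rₚ − 1/a)) = √(5.816e+20 · (2/7.783e+08 − 1/2.08065e+09)) m/s ≈ 1.102e+06 m/s
(b) From a = (rₚ + rₐ)/2 = 2.08065e+09 m and e = (rₐ − rₚ)/(rₐ + rₚ) = 0.625934, p = a(1 − e²) = 2.08065e+09 · (1 − (0.625934)²) ≈ 1.265e+09 m
(c) With a = (rₚ + rₐ)/2 = 2.08065e+09 m, T = 2π √(a³/GM) = 2π √((2.08065e+09)³/5.816e+20) s ≈ 2.473e+04 s
(d) e = (rₐ − rₚ)/(rₐ + rₚ) = (3.383e+09 − 7.783e+08)/(3.383e+09 + 7.783e+08) ≈ 0.6259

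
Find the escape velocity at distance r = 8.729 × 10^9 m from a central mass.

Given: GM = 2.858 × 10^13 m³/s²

Escape velocity comes from setting total energy to zero: ½v² − GM/r = 0 ⇒ v_esc = √(2GM / r).
v_esc = √(2 · 2.858e+13 / 8.729e+09) m/s ≈ 80.92 m/s = 80.92 m/s.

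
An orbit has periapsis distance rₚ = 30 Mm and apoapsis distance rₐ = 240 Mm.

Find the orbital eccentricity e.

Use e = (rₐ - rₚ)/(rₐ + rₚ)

Convert to SI: rₚ = 30 Mm = 3e+07 m; rₐ = 240 Mm = 2.4e+08 m.
e = (rₐ − rₚ) / (rₐ + rₚ).
e = (2.4e+08 − 3e+07) / (2.4e+08 + 3e+07) = 2.1e+08 / 2.7e+08 ≈ 0.7778.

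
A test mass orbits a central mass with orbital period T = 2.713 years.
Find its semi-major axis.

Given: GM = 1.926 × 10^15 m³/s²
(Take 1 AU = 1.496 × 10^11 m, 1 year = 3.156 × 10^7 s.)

Convert to SI: T = 2.713 years = 8.56223e+07 s.
Invert Kepler's third law: a = (GM · T² / (4π²))^(1/3).
Substituting T = 8.56223e+07 s and GM = 1.926e+15 m³/s²:
a = (1.926e+15 · (8.56223e+07)² / (4π²))^(1/3) m
a ≈ 7.098e+09 m = 0.04745 AU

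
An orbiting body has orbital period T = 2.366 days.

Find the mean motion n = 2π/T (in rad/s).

Convert to SI: T = 2.366 days = 204422 s.
n = 2π / T.
n = 2π / 204422 s ≈ 3.074e-05 rad/s.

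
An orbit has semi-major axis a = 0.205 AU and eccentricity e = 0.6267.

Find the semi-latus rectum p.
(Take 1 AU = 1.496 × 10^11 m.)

Convert to SI: a = 0.205 AU = 3.0668e+10 m.
p = a (1 − e²).
p = 3.0668e+10 · (1 − (0.6267)²) = 3.0668e+10 · 0.607247 ≈ 1.862e+10 m = 0.1245 AU.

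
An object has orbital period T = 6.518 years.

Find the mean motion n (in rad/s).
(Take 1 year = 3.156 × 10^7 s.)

Convert to SI: T = 6.518 years = 2.05708e+08 s.
n = 2π / T.
n = 2π / 2.05708e+08 s ≈ 3.054e-08 rad/s.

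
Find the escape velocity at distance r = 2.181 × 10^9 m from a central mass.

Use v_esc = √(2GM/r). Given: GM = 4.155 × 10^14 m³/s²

Escape velocity comes from setting total energy to zero: ½v² − GM/r = 0 ⇒ v_esc = √(2GM / r).
v_esc = √(2 · 4.155e+14 / 2.181e+09) m/s ≈ 617.3 m/s = 617.3 m/s.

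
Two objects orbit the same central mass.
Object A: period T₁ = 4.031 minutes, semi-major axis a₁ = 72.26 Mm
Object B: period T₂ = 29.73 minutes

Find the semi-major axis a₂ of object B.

Convert to SI: T₁ = 4.031 minutes = 241.86 s; a₁ = 72.26 Mm = 7.226e+07 m; T₂ = 29.73 minutes = 1783.8 s.
Kepler's third law: (T₁/T₂)² = (a₁/a₂)³ ⇒ a₂ = a₁ · (T₂/T₁)^(2/3).
T₂/T₁ = 1783.8 / 241.86 = 7.37534.
a₂ = 7.226e+07 · (7.37534)^(2/3) m ≈ 2.738e+08 m = 273.8 Mm.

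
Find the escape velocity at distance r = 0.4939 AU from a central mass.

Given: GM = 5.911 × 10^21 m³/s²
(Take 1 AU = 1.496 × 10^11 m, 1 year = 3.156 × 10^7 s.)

Convert to SI: r = 0.4939 AU = 7.38874e+10 m.
Escape velocity comes from setting total energy to zero: ½v² − GM/r = 0 ⇒ v_esc = √(2GM / r).
v_esc = √(2 · 5.911e+21 / 7.38874e+10) m/s ≈ 4e+05 m/s = 84.39 AU/year.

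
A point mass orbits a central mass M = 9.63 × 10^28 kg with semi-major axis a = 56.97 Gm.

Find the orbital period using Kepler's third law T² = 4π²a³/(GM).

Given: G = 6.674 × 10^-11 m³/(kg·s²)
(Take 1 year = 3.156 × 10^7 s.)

Convert to SI: a = 56.97 Gm = 5.697e+10 m.
GM = G · M = 6.674e-11 · 9.63e+28 = 6.42706e+18 m³/s².
Kepler's third law: T = 2π √(a³ / GM).
Substituting a = 5.697e+10 m and GM = 6.42706e+18 m³/s²:
T = 2π √((5.697e+10)³ / 6.42706e+18) s
T ≈ 3.37e+07 s = 1.068 years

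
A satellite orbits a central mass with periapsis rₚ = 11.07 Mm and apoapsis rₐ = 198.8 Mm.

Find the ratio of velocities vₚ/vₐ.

Convert to SI: rₚ = 11.07 Mm = 1.107e+07 m; rₐ = 198.8 Mm = 1.988e+08 m.
Conservation of angular momentum gives rₚvₚ = rₐvₐ, so vₚ/vₐ = rₐ/rₚ.
vₚ/vₐ = 1.988e+08 / 1.107e+07 ≈ 17.96.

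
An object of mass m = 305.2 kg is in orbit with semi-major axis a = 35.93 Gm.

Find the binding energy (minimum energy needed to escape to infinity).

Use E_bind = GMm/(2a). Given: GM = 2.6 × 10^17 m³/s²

Convert to SI: a = 35.93 Gm = 3.593e+10 m.
Total orbital energy is E = −GMm/(2a); binding energy is E_bind = −E = GMm/(2a).
E_bind = 2.6e+17 · 305.2 / (2 · 3.593e+10) J ≈ 1.104e+09 J = 1.104 GJ.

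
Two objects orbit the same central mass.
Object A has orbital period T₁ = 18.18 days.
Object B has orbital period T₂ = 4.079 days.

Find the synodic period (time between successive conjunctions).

Convert to SI: T₁ = 18.18 days = 1.57075e+06 s; T₂ = 4.079 days = 352426 s.
T_syn = |T₁ · T₂ / (T₁ − T₂)|.
T_syn = |1.57075e+06 · 352426 / (1.57075e+06 − 352426)| s ≈ 4.544e+05 s = 5.259 days.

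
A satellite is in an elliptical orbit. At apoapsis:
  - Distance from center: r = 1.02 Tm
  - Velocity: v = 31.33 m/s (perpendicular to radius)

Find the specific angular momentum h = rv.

Convert to SI: r = 1.02 Tm = 1.02e+12 m.
With v perpendicular to r, h = r · v.
h = 1.02e+12 · 31.33 m²/s ≈ 3.196e+13 m²/s.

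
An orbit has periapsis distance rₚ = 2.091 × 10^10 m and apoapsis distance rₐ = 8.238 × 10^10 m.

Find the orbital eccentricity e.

e = (rₐ − rₚ) / (rₐ + rₚ).
e = (8.238e+10 − 2.091e+10) / (8.238e+10 + 2.091e+10) = 6.147e+10 / 1.0329e+11 ≈ 0.5951.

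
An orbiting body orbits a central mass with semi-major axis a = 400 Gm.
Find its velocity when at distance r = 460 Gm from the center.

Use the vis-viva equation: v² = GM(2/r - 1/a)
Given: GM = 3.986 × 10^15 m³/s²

Convert to SI: a = 400 Gm = 4e+11 m; r = 460 Gm = 4.6e+11 m.
Vis-viva: v = √(GM · (2/r − 1/a)).
2/r − 1/a = 2/4.6e+11 − 1/4e+11 = 1.84783e-12 m⁻¹.
v = √(3.986e+15 · 1.84783e-12) m/s ≈ 85.82 m/s = 85.82 m/s.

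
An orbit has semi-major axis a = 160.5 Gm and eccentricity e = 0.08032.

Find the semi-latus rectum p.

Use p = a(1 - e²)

Convert to SI: a = 160.5 Gm = 1.605e+11 m.
p = a (1 − e²).
p = 1.605e+11 · (1 − (0.08032)²) = 1.605e+11 · 0.993549 ≈ 1.595e+11 m = 159.5 Gm.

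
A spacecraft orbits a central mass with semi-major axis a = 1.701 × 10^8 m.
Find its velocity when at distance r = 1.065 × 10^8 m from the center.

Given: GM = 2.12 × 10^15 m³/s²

Vis-viva: v = √(GM · (2/r − 1/a)).
2/r − 1/a = 2/1.065e+08 − 1/1.701e+08 = 1.29004e-08 m⁻¹.
v = √(2.12e+15 · 1.29004e-08) m/s ≈ 5230 m/s = 5.23 km/s.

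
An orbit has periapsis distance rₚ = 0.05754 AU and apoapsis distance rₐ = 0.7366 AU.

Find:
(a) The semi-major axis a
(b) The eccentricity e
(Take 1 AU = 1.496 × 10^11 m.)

Convert to SI: rₚ = 0.05754 AU = 8.60798e+09 m; rₐ = 0.7366 AU = 1.10195e+11 m.
(a) a = (rₚ + rₐ) / 2 = (8.60798e+09 + 1.10195e+11) / 2 ≈ 5.94e+10 m = 0.3971 AU.
(b) e = (rₐ − rₚ) / (rₐ + rₚ) = (1.10195e+11 − 8.60798e+09) / (1.10195e+11 + 8.60798e+09) ≈ 0.8551.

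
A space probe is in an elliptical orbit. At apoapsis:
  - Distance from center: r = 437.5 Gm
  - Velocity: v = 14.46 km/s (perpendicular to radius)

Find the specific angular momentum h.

Convert to SI: r = 437.5 Gm = 4.375e+11 m; v = 14.46 km/s = 14460 m/s.
With v perpendicular to r, h = r · v.
h = 4.375e+11 · 14460 m²/s ≈ 6.326e+15 m²/s.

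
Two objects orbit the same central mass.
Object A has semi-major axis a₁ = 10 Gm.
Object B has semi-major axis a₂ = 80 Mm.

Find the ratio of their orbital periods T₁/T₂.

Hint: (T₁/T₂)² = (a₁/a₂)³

Convert to SI: a₁ = 10 Gm = 1e+10 m; a₂ = 80 Mm = 8e+07 m.
From Kepler's third law, (T₁/T₂)² = (a₁/a₂)³, so T₁/T₂ = (a₁/a₂)^(3/2).
a₁/a₂ = 1e+10 / 8e+07 = 125.
T₁/T₂ = (125)^(3/2) ≈ 1398.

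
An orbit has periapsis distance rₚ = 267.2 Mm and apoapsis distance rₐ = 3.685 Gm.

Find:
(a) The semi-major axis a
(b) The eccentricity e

Convert to SI: rₚ = 267.2 Mm = 2.672e+08 m; rₐ = 3.685 Gm = 3.685e+09 m.
(a) a = (rₚ + rₐ) / 2 = (2.672e+08 + 3.685e+09) / 2 ≈ 1.976e+09 m = 1.976 Gm.
(b) e = (rₐ − rₚ) / (rₐ + rₚ) = (3.685e+09 − 2.672e+08) / (3.685e+09 + 2.672e+08) ≈ 0.8648.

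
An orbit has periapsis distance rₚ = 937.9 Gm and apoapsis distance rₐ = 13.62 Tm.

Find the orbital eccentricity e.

Convert to SI: rₚ = 937.9 Gm = 9.379e+11 m; rₐ = 13.62 Tm = 1.362e+13 m.
e = (rₐ − rₚ) / (rₐ + rₚ).
e = (1.362e+13 − 9.379e+11) / (1.362e+13 + 9.379e+11) = 1.26821e+13 / 1.45579e+13 ≈ 0.8711.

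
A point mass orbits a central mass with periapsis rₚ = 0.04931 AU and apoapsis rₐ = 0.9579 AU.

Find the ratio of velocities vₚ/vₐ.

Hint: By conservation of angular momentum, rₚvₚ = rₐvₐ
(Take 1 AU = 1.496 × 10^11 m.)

Convert to SI: rₚ = 0.04931 AU = 7.37678e+09 m; rₐ = 0.9579 AU = 1.43302e+11 m.
Conservation of angular momentum gives rₚvₚ = rₐvₐ, so vₚ/vₐ = rₐ/rₚ.
vₚ/vₐ = 1.43302e+11 / 7.37678e+09 ≈ 19.43.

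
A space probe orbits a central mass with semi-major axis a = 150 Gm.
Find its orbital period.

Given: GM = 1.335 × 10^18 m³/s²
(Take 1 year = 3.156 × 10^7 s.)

Convert to SI: a = 150 Gm = 1.5e+11 m.
Kepler's third law: T = 2π √(a³ / GM).
Substituting a = 1.5e+11 m and GM = 1.335e+18 m³/s²:
T = 2π √((1.5e+11)³ / 1.335e+18) s
T ≈ 3.159e+08 s = 10.01 years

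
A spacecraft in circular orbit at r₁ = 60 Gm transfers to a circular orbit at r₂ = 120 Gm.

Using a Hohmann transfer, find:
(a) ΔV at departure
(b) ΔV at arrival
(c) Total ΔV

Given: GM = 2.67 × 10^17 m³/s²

Convert to SI: r₁ = 60 Gm = 6e+10 m; r₂ = 120 Gm = 1.2e+11 m.
Transfer semi-major axis: a_t = (r₁ + r₂)/2 = (6e+10 + 1.2e+11)/2 = 9e+10 m.
Circular speeds: v₁ = √(GM/r₁) = 2109.5 m/s, v₂ = √(GM/r₂) = 1491.64 m/s.
Transfer speeds (vis-viva v² = GM(2/r − 1/a_t)): v₁ᵗ = 2435.84 m/s, v₂ᵗ = 1217.92 m/s.
(a) ΔV₁ = |v₁ᵗ − v₁| ≈ 326.3 m/s = 326.3 m/s.
(b) ΔV₂ = |v₂ − v₂ᵗ| ≈ 273.7 m/s = 273.7 m/s.
(c) ΔV_total = ΔV₁ + ΔV₂ ≈ 600.1 m/s = 600.1 m/s.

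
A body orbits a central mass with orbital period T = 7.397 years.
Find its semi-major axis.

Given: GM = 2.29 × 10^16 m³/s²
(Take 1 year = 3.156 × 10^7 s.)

Convert to SI: T = 7.397 years = 2.33449e+08 s.
Invert Kepler's third law: a = (GM · T² / (4π²))^(1/3).
Substituting T = 2.33449e+08 s and GM = 2.29e+16 m³/s²:
a = (2.29e+16 · (2.33449e+08)² / (4π²))^(1/3) m
a ≈ 3.162e+10 m = 31.62 Gm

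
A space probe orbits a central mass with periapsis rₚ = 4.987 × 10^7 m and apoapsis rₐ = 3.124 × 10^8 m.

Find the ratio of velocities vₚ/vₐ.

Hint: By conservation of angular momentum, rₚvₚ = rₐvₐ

Conservation of angular momentum gives rₚvₚ = rₐvₐ, so vₚ/vₐ = rₐ/rₚ.
vₚ/vₐ = 3.124e+08 / 4.987e+07 ≈ 6.264.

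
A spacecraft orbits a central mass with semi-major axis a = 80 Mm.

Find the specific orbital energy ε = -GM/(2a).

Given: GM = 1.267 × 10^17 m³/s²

Convert to SI: a = 80 Mm = 8e+07 m.
ε = −GM / (2a).
ε = −1.267e+17 / (2 · 8e+07) J/kg ≈ -7.919e+08 J/kg = -791.9 MJ/kg.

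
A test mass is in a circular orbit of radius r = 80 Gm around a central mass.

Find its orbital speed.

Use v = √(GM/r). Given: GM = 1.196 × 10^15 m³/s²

Convert to SI: r = 80 Gm = 8e+10 m.
For a circular orbit, gravity supplies the centripetal force, so v = √(GM / r).
v = √(1.196e+15 / 8e+10) m/s ≈ 122.3 m/s = 122.3 m/s.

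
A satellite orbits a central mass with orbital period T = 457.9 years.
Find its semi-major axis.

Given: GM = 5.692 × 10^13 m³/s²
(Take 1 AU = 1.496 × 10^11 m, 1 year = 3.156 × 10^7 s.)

Convert to SI: T = 457.9 years = 1.44513e+10 s.
Invert Kepler's third law: a = (GM · T² / (4π²))^(1/3).
Substituting T = 1.44513e+10 s and GM = 5.692e+13 m³/s²:
a = (5.692e+13 · (1.44513e+10)² / (4π²))^(1/3) m
a ≈ 6.703e+10 m = 0.448 AU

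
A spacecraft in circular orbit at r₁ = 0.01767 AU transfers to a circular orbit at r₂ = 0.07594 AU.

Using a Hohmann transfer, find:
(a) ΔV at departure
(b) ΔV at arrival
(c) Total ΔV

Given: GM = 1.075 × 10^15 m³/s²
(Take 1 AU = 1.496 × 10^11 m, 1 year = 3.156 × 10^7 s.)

Convert to SI: r₁ = 0.01767 AU = 2.64343e+09 m; r₂ = 0.07594 AU = 1.13606e+10 m.
Transfer semi-major axis: a_t = (r₁ + r₂)/2 = (2.64343e+09 + 1.13606e+10)/2 = 7.00203e+09 m.
Circular speeds: v₁ = √(GM/r₁) = 637.705 m/s, v₂ = √(GM/r₂) = 307.612 m/s.
Transfer speeds (vis-viva v² = GM(2/r − 1/a_t)): v₁ᵗ = 812.287 m/s, v₂ᵗ = 189.006 m/s.
(a) ΔV₁ = |v₁ᵗ − v₁| ≈ 174.6 m/s = 0.03683 AU/year.
(b) ΔV₂ = |v₂ − v₂ᵗ| ≈ 118.6 m/s = 0.02502 AU/year.
(c) ΔV_total = ΔV₁ + ΔV₂ ≈ 293.2 m/s = 0.06185 AU/year.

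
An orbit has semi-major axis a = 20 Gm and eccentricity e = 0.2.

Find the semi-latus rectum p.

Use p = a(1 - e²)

Convert to SI: a = 20 Gm = 2e+10 m.
p = a (1 − e²).
p = 2e+10 · (1 − (0.2)²) = 2e+10 · 0.96 ≈ 1.92e+10 m = 19.2 Gm.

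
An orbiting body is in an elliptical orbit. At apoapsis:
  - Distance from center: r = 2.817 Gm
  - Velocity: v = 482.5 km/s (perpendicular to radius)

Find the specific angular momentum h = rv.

Convert to SI: r = 2.817 Gm = 2.817e+09 m; v = 482.5 km/s = 482500 m/s.
With v perpendicular to r, h = r · v.
h = 2.817e+09 · 482500 m²/s ≈ 1.359e+15 m²/s.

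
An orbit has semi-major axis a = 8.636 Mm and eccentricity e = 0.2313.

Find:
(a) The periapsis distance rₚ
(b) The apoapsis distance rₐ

Convert to SI: a = 8.636 Mm = 8.636e+06 m.
(a) rₚ = a(1 − e) = 8.636e+06 · (1 − 0.2313) = 8.636e+06 · 0.7687 ≈ 6.638e+06 m = 6.638 Mm.
(b) rₐ = a(1 + e) = 8.636e+06 · (1 + 0.2313) = 8.636e+06 · 1.2313 ≈ 1.063e+07 m = 10.63 Mm.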